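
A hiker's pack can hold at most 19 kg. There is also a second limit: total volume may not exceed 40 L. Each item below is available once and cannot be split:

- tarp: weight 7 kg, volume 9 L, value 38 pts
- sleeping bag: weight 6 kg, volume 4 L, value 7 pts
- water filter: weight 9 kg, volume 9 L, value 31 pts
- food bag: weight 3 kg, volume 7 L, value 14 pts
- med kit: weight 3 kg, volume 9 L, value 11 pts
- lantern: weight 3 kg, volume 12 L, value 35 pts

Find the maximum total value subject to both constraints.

Feasible sets respecting both limits:
- tarp+water filter+lantern: weight 19, volume 30, value 104
- tarp+food bag+med kit+lantern: weight 16, volume 37, value 98
- tarp+sleeping bag+food bag+lantern: weight 19, volume 32, value 94
Best: 104 pts.

104 pts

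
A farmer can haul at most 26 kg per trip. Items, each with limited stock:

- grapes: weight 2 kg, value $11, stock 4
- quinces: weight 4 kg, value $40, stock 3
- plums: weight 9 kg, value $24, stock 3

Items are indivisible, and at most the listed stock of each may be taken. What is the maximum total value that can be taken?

Top feasible selections:
- 2×grapes + 3×quinces + 1×plums: weight 25, value 166
- 4×grapes + 3×quinces: weight 20, value 164
Best: $166.

$166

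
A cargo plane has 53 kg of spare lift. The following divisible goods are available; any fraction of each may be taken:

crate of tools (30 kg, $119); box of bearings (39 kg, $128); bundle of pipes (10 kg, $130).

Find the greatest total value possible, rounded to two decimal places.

Take in order of value per unit:
- bundle of pipes (130/10 per unit): all 10 → value 130, running total 130.00
- crate of tools (119/30 per unit): all 30 → value 119, running total 249.00
- box of bearings (128/39 per unit): 13 of 39 → value 13×128/39 = 42.6667, running total 291.67
Total 291.67.

291.67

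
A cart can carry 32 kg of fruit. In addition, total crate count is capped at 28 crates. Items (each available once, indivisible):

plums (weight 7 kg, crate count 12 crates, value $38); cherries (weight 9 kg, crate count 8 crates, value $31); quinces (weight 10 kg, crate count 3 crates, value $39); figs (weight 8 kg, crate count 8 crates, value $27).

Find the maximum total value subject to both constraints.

$108

Feasible sets respecting both limits:
- plums+cherries+quinces: weight 26, crate count 23, value 108
- plums+quinces+figs: weight 25, crate count 23, value 104
- cherries+quinces+figs: weight 27, crate count 19, value 97
- plums+cherries+figs: weight 24, crate count 28, value 96
Best: $108.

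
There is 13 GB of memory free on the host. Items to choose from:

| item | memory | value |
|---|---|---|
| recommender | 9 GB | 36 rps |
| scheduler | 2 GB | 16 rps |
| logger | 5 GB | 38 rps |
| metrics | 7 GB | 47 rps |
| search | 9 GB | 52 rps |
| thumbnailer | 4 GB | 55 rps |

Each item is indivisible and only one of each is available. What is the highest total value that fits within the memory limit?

This is a 0/1 knapsack; check combinations near the capacity.
- scheduler+metrics+thumbnailer: memory 2+7+4=13, value 16+47+55=118
- scheduler+logger+thumbnailer: memory 2+5+4=11, value 16+38+55=109
- search+thumbnailer: memory 9+4=13, value 52+55=107
Best: 118 rps.

118 rps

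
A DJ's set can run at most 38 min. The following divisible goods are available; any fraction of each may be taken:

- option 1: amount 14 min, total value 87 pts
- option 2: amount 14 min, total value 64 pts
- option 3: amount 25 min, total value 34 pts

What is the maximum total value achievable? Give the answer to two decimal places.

164.60

Take in order of value per unit:
- option 1 (87/14 per unit): all 14 → value 87, running total 87.00
- option 2 (64/14 per unit): all 14 → value 64, running total 151.00
- option 3 (34/25 per unit): 10 of 25 → value 10×34/25 = 13.6000, running total 164.60
Total 164.60.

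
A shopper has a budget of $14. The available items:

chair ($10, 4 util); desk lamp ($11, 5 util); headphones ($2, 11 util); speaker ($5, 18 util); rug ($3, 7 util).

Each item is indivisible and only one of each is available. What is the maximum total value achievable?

This is a 0/1 knapsack; check combinations near the capacity.
- headphones+speaker+rug: cost 2+5+3=10, value 11+18+7=36
- headphones+speaker: cost 2+5=7, value 11+18=29
- speaker+rug: cost 5+3=8, value 18+7=25
- speaker: cost 5, value 18
Best: 36 util.

36 util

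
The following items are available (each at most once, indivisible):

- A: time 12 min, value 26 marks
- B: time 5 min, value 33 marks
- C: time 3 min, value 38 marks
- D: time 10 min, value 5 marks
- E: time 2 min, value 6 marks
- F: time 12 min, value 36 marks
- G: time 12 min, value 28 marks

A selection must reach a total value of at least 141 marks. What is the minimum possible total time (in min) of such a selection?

34

Subsets with value ≥ 141, sorted by total time:
- B+C+E+F+G: time 34, value 141
- A+B+C+F+G: time 44, value 161
- B+C+D+E+F+G: time 44, value 146
Minimum time: 34 min.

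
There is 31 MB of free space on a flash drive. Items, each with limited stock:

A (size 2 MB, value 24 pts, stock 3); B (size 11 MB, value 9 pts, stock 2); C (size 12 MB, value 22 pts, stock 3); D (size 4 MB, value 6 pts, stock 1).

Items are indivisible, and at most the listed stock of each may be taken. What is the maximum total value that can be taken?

Best selections within size 31 and stock limits:
- 3×A + 2×C: size 30, value 116
- 3×A + 1×B + 1×C: size 29, value 103
- 3×A + 1×C + 1×D: size 22, value 100
- 3×A + 1×C: size 18, value 94
Best: 116 pts.

116 pts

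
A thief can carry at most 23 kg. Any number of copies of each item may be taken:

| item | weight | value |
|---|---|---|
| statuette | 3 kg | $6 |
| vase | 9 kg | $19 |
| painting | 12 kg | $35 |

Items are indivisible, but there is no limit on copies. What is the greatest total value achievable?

Best value-per-unit is painting at 35/12; filling with it alone gives 1×35 = 35.
Optimal mix: 1×vase + 1×painting → weight 21, value 54.

$54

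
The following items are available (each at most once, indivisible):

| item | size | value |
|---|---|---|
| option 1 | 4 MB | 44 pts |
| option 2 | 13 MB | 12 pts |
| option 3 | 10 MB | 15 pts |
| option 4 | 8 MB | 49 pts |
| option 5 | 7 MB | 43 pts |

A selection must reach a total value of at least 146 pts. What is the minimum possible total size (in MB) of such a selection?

Subsets with value ≥ 146, sorted by total size:
- option 1+option 3+option 4+option 5: size 29, value 151
- option 1+option 2+option 4+option 5: size 32, value 148
Minimum size: 29 MB.

29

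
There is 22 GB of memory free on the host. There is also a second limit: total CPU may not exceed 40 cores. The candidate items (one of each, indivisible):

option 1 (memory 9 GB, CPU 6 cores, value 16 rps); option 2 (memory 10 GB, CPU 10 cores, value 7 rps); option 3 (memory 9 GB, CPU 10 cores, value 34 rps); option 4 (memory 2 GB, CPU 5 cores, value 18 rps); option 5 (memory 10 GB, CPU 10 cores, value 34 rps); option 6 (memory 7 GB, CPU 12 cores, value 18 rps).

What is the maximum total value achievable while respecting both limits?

Feasible sets respecting both limits:
- option 3+option 4+option 5: memory 21, CPU 25, value 86
- option 3+option 4+option 6: memory 18, CPU 27, value 70
- option 4+option 5+option 6: memory 19, CPU 27, value 70
Best: 86 rps.

86 rps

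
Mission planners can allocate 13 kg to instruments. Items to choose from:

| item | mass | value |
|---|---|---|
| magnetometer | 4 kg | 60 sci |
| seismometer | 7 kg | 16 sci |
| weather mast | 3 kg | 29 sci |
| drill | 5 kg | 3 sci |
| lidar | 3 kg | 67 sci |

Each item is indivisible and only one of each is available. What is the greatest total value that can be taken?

156 sci

Check high-value combinations within 13 kg:
- magnetometer+weather mast+lidar: mass 4+3+3=10, value 60+29+67=156
- magnetometer+drill+lidar: mass 4+5+3=12, value 60+3+67=130
- magnetometer+lidar: mass 4+3=7, value 60+67=127
Best: 156 sci.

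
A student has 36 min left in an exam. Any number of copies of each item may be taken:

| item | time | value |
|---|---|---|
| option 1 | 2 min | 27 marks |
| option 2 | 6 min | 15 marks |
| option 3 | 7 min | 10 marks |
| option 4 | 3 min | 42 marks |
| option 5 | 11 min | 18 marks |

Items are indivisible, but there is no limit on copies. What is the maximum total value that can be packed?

504 marks

Best value-per-unit is option 4 at 42/3, and filling with it alone uses time 12×3=36. No mix of the others beats 12×42 = 504.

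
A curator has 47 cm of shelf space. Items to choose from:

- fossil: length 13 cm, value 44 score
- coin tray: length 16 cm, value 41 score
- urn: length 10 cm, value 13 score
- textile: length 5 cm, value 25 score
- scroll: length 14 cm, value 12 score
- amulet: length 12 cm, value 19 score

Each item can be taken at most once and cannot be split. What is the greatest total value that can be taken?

129 score

This is a 0/1 knapsack; check combinations near the capacity.
- fossil+coin tray+textile+amulet: length 13+16+5+12=46, value 44+41+25+19=129
- fossil+coin tray+urn+textile: length 13+16+10+5=44, value 44+41+13+25=123
- fossil+coin tray+textile: length 13+16+5=34, value 44+41+25=110
- fossil+coin tray+amulet: length 13+16+12=41, value 44+41+19=104
- fossil+urn+textile+amulet: length 13+10+5+12=40, value 44+13+25+19=101
Best: 129 score.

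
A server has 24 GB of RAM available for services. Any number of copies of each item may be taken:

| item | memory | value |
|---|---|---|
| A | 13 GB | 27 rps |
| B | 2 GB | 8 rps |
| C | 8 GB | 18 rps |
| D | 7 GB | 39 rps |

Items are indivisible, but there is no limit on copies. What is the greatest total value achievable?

125 rps

Best value-per-unit is D at 39/7; filling with it alone gives 3×39 = 117.
Optimal mix: 1×B + 3×D → memory 23, value 125.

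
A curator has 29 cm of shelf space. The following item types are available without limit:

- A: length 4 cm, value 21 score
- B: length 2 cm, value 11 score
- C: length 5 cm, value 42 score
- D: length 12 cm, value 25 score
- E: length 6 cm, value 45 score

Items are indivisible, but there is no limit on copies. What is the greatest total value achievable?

232 score

Best value-per-unit is C at 42/5; filling with it alone gives 5×42 = 210.
Optimal mix: 2×B + 5×C → length 29, value 232.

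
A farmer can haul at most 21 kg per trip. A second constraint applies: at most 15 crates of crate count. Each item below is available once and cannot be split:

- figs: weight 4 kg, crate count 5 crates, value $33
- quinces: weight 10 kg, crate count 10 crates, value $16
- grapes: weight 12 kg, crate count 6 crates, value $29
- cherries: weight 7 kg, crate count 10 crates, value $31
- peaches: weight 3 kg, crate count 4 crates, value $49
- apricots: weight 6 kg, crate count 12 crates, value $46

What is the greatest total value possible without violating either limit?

Feasible sets respecting both limits:
- figs+grapes+peaches: weight 19, crate count 15, value 111
- figs+peaches: weight 7, crate count 9, value 82
- cherries+peaches: weight 10, crate count 14, value 80
- grapes+peaches: weight 15, crate count 10, value 78
Best: $111.

$111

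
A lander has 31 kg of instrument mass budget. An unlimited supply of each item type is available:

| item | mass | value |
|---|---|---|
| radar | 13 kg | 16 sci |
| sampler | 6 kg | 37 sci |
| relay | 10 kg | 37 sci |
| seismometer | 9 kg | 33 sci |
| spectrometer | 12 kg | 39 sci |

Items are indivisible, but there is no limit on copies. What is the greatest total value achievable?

185 sci

Best value-per-unit is sampler at 37/6, and filling with it alone uses mass 5×6=30. No mix of the others beats 5×37 = 185.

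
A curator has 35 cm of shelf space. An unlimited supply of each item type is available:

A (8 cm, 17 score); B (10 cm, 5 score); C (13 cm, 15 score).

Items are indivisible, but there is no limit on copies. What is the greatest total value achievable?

68 score

Best value-per-unit is A at 17/8, and filling with it alone uses length 4×8=32. No mix of the others beats 4×17 = 68.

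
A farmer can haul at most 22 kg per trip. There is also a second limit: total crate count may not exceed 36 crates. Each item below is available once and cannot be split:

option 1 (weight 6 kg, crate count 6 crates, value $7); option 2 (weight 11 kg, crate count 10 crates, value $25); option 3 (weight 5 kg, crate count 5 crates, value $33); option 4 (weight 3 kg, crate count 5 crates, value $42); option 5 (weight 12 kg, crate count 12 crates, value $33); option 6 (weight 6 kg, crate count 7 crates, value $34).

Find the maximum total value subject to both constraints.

$116

Feasible sets respecting both limits:
- option 1+option 3+option 4+option 6: weight 20, crate count 23, value 116
- option 3+option 4+option 6: weight 14, crate count 17, value 109
- option 4+option 5+option 6: weight 21, crate count 24, value 109
Best: $116.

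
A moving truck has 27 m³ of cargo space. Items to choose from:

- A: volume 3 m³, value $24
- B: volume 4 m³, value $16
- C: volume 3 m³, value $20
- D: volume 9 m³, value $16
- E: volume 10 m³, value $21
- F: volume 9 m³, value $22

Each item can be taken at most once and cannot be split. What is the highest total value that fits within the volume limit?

$87

Check high-value combinations within 27 m³:
- A+C+E+F: volume 3+3+10+9=25, value 24+20+21+22=87
- A+B+E+F: volume 3+4+10+9=26, value 24+16+21+22=83
- A+B+C+F: volume 3+4+3+9=19, value 24+16+20+22=82
- A+C+D+F: volume 3+3+9+9=24, value 24+20+16+22=82
Best: $87.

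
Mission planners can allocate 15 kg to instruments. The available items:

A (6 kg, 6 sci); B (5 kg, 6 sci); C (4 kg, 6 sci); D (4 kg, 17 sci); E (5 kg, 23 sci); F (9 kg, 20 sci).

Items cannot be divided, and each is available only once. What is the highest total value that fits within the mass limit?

46 sci

Check high-value combinations within 15 kg:
- C+D+E: mass 4+4+5=13, value 6+17+23=46
- B+D+E: mass 5+4+5=14, value 6+17+23=46
- A+D+E: mass 6+4+5=15, value 6+17+23=46
Best: 46 sci.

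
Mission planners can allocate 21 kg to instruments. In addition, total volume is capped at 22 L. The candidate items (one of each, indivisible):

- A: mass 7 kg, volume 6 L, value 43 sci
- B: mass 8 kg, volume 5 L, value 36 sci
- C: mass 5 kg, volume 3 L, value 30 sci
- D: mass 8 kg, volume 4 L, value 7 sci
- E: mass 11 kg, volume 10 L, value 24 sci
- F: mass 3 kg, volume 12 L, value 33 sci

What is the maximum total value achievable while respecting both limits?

Feasible sets respecting both limits:
- A+B+C: mass 20, volume 14, value 109
- A+C+F: mass 15, volume 21, value 106
- B+C+F: mass 16, volume 20, value 99
- A+D+F: mass 18, volume 22, value 83
Best: 109 sci.

109 sci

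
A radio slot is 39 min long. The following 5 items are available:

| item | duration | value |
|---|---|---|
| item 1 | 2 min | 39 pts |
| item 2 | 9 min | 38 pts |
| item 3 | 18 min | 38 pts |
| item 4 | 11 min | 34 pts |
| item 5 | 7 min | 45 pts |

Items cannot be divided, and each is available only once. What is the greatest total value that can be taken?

Check high-value combinations within 39 min:
- item 1+item 2+item 3+item 5: duration 2+9+18+7=36, value 39+38+38+45=160
- item 1+item 2+item 4+item 5: duration 2+9+11+7=29, value 39+38+34+45=156
- item 1+item 3+item 4+item 5: duration 2+18+11+7=38, value 39+38+34+45=156
Best: 160 pts.

160 pts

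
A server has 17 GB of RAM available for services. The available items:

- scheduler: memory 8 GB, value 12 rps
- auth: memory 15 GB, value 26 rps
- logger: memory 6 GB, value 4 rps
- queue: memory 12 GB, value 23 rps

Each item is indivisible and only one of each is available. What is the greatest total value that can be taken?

Check high-value combinations within 17 GB:
- auth: memory 15, value 26
- queue: memory 12, value 23
- scheduler+logger: memory 8+6=14, value 12+4=16
- scheduler: memory 8, value 12
- logger: memory 6, value 4
Best: 26 rps.

26 rps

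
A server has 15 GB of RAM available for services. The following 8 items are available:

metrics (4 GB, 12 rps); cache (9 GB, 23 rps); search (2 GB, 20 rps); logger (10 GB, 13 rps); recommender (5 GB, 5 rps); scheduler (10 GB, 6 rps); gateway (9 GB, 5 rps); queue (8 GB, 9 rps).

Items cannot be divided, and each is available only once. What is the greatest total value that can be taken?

Check high-value combinations within 15 GB:
- metrics+cache+search: memory 4+9+2=15, value 12+23+20=55
- cache+search: memory 9+2=11, value 23+20=43
- metrics+search+queue: memory 4+2+8=14, value 12+20+9=41
Best: 55 rps.

55 rps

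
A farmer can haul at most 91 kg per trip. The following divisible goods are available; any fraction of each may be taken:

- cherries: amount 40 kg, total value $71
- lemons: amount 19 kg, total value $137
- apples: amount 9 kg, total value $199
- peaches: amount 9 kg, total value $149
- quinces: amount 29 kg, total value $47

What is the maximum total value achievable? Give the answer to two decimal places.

Take in order of value per unit:
- apples (199/9 per unit): all 9 → value 199, running total 199.00
- peaches (149/9 per unit): all 9 → value 149, running total 348.00
- lemons (137/19 per unit): all 19 → value 137, running total 485.00
- cherries (71/40 per unit): all 40 → value 71, running total 556.00
- quinces (47/29 per unit): 14 of 29 → value 14×47/29 = 22.6897, running total 578.69
Total 578.69.

578.69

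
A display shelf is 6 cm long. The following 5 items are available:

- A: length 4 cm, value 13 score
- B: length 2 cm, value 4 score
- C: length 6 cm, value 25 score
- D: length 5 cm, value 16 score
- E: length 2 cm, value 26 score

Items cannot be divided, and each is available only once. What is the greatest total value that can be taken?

39 score

This is a 0/1 knapsack; check combinations near the capacity.
- A+E: length 4+2=6, value 13+26=39
- B+E: length 2+2=4, value 4+26=30
- E: length 2, value 26
- C: length 6, value 25
Best: 39 score.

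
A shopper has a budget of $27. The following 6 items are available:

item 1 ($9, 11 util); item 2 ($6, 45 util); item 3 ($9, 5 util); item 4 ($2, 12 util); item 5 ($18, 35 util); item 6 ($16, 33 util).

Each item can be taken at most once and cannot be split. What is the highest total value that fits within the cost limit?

Check high-value combinations within $27:
- item 2+item 4+item 5: cost 6+2+18=26, value 45+12+35=92
- item 2+item 4+item 6: cost 6+2+16=24, value 45+12+33=90
- item 2+item 5: cost 6+18=24, value 45+35=80
- item 2+item 6: cost 6+16=22, value 45+33=78
Best: 92 util.

92 util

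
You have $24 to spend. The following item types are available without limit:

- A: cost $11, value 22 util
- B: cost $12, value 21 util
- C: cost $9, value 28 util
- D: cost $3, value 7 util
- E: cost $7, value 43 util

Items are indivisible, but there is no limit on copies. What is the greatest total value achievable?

Best value-per-unit is E at 43/7; filling with it alone gives 3×43 = 129.
Optimal mix: 1×D + 3×E → cost 24, value 136.

136 util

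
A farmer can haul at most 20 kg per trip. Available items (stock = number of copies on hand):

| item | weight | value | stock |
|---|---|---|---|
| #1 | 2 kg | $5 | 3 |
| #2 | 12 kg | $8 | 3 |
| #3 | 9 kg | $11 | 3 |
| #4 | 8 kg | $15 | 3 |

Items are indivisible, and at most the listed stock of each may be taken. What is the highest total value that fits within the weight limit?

Best selections within weight 20 and stock limits:
- 2×#1 + 2×#4: weight 20, value 40
- 1×#1 + 2×#4: weight 18, value 35
Best: $40.

$40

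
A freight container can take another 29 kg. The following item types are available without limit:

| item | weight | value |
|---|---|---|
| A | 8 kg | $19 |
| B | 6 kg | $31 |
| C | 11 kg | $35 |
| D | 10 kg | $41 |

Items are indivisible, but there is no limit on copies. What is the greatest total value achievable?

$134

Best value-per-unit is B at 31/6; filling with it alone gives 4×31 = 124.
Optimal mix: 3×B + 1×D → weight 28, value 134.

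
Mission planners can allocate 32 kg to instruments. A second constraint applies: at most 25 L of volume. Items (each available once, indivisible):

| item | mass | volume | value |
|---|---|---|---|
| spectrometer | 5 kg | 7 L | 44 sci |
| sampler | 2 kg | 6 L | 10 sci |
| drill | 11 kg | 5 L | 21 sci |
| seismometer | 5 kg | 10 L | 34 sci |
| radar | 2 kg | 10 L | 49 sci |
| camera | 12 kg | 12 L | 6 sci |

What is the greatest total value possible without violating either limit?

Feasible sets respecting both limits:
- spectrometer+drill+radar: mass 18, volume 22, value 114
- drill+seismometer+radar: mass 18, volume 25, value 104
- spectrometer+sampler+radar: mass 9, volume 23, value 103
Best: 114 sci.

114 sci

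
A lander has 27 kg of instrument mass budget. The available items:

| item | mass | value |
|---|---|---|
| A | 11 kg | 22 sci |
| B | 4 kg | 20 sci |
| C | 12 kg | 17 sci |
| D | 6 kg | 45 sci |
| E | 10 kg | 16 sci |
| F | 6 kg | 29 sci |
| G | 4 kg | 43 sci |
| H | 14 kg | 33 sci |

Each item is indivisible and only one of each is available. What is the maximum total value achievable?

139 sci

Check high-value combinations within 27 kg:
- A+D+F+G: mass 11+6+6+4=27, value 22+45+29+43=139
- B+D+F+G: mass 4+6+6+4=20, value 20+45+29+43=137
- D+E+F+G: mass 6+10+6+4=26, value 45+16+29+43=133
- A+B+D+G: mass 11+4+6+4=25, value 22+20+45+43=130
- B+C+D+G: mass 4+12+6+4=26, value 20+17+45+43=125
Best: 139 sci.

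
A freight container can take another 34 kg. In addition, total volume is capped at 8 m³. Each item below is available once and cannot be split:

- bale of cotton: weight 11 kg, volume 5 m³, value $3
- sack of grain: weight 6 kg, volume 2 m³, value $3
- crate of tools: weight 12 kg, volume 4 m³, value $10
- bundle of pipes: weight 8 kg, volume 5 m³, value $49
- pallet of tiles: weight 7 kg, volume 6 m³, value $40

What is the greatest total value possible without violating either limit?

$52

Feasible sets respecting both limits:
- sack of grain+bundle of pipes: weight 14, volume 7, value 52
- bundle of pipes: weight 8, volume 5, value 49
- sack of grain+pallet of tiles: weight 13, volume 8, value 43
- pallet of tiles: weight 7, volume 6, value 40
Best: $52.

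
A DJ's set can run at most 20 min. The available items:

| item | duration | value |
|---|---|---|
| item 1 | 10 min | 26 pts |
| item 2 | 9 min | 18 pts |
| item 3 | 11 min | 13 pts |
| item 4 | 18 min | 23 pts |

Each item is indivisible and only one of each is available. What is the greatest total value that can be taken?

Check high-value combinations within 20 min:
- item 1+item 2: duration 10+9=19, value 26+18=44
- item 2+item 3: duration 9+11=20, value 18+13=31
- item 1: duration 10, value 26
- item 4: duration 18, value 23
- item 2: duration 9, value 18
Best: 44 pts.

44 pts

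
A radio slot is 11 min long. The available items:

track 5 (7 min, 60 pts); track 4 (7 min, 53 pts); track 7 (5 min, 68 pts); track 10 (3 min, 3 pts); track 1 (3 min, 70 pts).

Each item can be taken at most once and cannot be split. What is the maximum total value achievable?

141 pts

Check high-value combinations within 11 min:
- track 7+track 10+track 1: duration 5+3+3=11, value 68+3+70=141
- track 7+track 1: duration 5+3=8, value 68+70=138
- track 5+track 1: duration 7+3=10, value 60+70=130
- track 4+track 1: duration 7+3=10, value 53+70=123
- track 10+track 1: duration 3+3=6, value 3+70=73
Best: 141 pts.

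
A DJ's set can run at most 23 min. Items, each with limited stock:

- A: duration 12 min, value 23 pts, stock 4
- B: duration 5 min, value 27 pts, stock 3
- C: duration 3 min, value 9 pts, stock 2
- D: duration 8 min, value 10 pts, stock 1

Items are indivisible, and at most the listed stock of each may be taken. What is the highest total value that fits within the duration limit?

Top feasible selections:
- 3×B + 2×C: duration 21, value 99
- 3×B + 1×D: duration 23, value 91
Best: 99 pts.

99 pts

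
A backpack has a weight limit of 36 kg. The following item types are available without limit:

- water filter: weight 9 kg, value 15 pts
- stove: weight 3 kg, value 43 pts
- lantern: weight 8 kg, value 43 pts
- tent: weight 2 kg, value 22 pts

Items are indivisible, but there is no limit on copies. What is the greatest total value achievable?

516 pts

Best value-per-unit is stove at 43/3, and filling with it alone uses weight 12×3=36. No mix of the others beats 12×43 = 516.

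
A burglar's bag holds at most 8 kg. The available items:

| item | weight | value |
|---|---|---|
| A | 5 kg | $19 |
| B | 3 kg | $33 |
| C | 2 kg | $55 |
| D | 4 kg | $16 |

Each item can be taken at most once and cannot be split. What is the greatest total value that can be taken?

$88

Check high-value combinations within 8 kg:
- B+C: weight 3+2=5, value 33+55=88
- A+C: weight 5+2=7, value 19+55=74
- C+D: weight 2+4=6, value 55+16=71
- C: weight 2, value 55
- A+B: weight 5+3=8, value 19+33=52
Best: $88.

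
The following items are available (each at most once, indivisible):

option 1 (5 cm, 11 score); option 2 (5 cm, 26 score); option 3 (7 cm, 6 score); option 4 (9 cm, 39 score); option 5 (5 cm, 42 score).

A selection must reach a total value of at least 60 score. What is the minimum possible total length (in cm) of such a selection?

Subsets with value ≥ 60, sorted by total length:
- option 2+option 5: length 10, value 68
- option 4+option 5: length 14, value 81
- option 2+option 4: length 14, value 65
Minimum length: 10 cm.

10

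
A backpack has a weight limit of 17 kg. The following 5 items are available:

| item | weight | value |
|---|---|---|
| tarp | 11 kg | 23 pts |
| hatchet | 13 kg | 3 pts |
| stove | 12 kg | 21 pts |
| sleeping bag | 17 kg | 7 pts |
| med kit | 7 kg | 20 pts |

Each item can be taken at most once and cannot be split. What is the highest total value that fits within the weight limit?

23 pts

This is a 0/1 knapsack; check combinations near the capacity.
- tarp: weight 11, value 23
- stove: weight 12, value 21
- med kit: weight 7, value 20
- sleeping bag: weight 17, value 7
- hatchet: weight 13, value 3
Best: 23 pts.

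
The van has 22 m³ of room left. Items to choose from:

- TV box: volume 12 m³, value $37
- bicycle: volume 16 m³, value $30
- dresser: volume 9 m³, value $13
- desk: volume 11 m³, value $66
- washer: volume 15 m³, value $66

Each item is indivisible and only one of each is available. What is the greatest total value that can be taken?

Check high-value combinations within 22 m³:
- dresser+desk: volume 9+11=20, value 13+66=79
- desk: volume 11, value 66
- washer: volume 15, value 66
Best: $79.

$79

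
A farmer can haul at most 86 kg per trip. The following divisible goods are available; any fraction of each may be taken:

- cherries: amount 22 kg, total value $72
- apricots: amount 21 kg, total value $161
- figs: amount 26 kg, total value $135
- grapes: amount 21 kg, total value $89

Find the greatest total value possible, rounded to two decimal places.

Take in order of value per unit:
- apricots (161/21 per unit): all 21 → value 161, running total 161.00
- figs (135/26 per unit): all 26 → value 135, running total 296.00
- grapes (89/21 per unit): all 21 → value 89, running total 385.00
- cherries (72/22 per unit): 18 of 22 → value 18×72/22 = 58.9091, running total 443.91
Total 443.91.

443.91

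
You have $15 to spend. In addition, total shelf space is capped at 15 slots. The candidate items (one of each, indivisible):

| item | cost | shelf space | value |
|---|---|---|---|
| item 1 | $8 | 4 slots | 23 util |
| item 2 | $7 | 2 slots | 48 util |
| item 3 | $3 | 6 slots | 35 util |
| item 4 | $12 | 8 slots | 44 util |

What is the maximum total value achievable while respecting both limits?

83 util

Feasible sets respecting both limits:
- item 2+item 3: cost 10, shelf space 8, value 83
- item 3+item 4: cost 15, shelf space 14, value 79
- item 1+item 2: cost 15, shelf space 6, value 71
- item 1+item 3: cost 11, shelf space 10, value 58
Best: 83 util.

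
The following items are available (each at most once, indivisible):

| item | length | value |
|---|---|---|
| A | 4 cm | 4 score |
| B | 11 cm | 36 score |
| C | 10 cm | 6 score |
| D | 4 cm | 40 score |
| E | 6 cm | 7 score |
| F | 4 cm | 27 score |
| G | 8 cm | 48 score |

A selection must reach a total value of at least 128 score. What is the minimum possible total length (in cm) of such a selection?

27

Subsets with value ≥ 128, sorted by total length:
- B+D+F+G: length 27, value 151
- A+B+D+G: length 27, value 128
Minimum length: 27 cm.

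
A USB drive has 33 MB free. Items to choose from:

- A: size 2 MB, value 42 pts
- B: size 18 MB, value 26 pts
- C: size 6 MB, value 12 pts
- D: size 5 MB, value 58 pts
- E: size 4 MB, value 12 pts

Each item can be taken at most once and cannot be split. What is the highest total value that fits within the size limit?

This is a 0/1 knapsack; check combinations near the capacity.
- A+B+D+E: size 2+18+5+4=29, value 42+26+58+12=138
- A+B+C+D: size 2+18+6+5=31, value 42+26+12+58=138
- A+B+D: size 2+18+5=25, value 42+26+58=126
- A+C+D+E: size 2+6+5+4=17, value 42+12+58+12=124
Best: 138 pts.

138 pts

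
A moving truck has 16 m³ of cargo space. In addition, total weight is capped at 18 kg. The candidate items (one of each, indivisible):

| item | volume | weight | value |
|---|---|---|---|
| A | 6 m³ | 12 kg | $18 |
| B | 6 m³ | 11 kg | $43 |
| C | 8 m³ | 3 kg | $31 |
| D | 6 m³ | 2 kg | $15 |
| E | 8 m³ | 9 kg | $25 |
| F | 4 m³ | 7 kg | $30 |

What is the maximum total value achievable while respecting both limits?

$74

Feasible sets respecting both limits:
- B+C: volume 14, weight 14, value 74
- B+F: volume 10, weight 18, value 73
- C+F: volume 12, weight 10, value 61
- B+D: volume 12, weight 13, value 58
Best: $74.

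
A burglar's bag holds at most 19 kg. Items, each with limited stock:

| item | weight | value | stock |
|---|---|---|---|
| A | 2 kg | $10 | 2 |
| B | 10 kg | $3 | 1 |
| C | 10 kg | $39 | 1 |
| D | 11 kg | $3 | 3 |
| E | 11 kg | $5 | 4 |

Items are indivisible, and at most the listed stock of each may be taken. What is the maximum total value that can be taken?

Top feasible selections:
- 2×A + 1×C: weight 14, value 59
- 1×A + 1×C: weight 12, value 49
- 1×C: weight 10, value 39
- 2×A + 1×E: weight 15, value 25
Best: $59.

$59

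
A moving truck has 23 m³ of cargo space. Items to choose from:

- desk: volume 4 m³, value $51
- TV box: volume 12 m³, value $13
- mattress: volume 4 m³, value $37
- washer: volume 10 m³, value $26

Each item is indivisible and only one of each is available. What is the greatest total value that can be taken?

$114

This is a 0/1 knapsack; check combinations near the capacity.
- desk+mattress+washer: volume 4+4+10=18, value 51+37+26=114
- desk+TV box+mattress: volume 4+12+4=20, value 51+13+37=101
- desk+mattress: volume 4+4=8, value 51+37=88
- desk+washer: volume 4+10=14, value 51+26=77
- desk+TV box: volume 4+12=16, value 51+13=64
Best: $114.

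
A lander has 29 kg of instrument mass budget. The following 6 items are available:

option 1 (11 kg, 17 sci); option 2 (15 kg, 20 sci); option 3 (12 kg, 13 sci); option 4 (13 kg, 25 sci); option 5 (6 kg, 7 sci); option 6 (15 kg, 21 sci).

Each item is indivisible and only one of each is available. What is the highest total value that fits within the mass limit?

46 sci

Check high-value combinations within 29 kg:
- option 4+option 6: mass 13+15=28, value 25+21=46
- option 2+option 4: mass 15+13=28, value 20+25=45
- option 1+option 4: mass 11+13=24, value 17+25=42
- option 3+option 4: mass 12+13=25, value 13+25=38
- option 1+option 6: mass 11+15=26, value 17+21=38
Best: 46 sci.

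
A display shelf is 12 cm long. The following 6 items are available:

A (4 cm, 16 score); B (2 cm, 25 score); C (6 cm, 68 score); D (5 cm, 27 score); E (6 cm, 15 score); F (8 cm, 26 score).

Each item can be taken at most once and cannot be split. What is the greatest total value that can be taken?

This is a 0/1 knapsack; check combinations near the capacity.
- A+B+C: length 4+2+6=12, value 16+25+68=109
- C+D: length 6+5=11, value 68+27=95
- B+C: length 2+6=8, value 25+68=93
Best: 109 score.

109 score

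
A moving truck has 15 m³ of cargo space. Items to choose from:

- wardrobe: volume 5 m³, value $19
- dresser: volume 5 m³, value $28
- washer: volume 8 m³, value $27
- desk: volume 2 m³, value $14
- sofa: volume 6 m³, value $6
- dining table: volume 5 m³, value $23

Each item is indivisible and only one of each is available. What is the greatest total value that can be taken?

Check high-value combinations within 15 m³:
- wardrobe+dresser+dining table: volume 5+5+5=15, value 19+28+23=70
- dresser+washer+desk: volume 5+8+2=15, value 28+27+14=69
- dresser+desk+dining table: volume 5+2+5=12, value 28+14+23=65
Best: $70.

$70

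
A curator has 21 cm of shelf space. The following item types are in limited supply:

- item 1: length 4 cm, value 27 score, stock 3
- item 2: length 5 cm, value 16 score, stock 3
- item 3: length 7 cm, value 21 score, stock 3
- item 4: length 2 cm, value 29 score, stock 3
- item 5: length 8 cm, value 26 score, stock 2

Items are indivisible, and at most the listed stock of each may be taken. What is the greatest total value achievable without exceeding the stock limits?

Top feasible selections:
- 3×item 1 + 3×item 4: length 18, value 168
- 2×item 1 + 1×item 3 + 3×item 4: length 21, value 162
Best: 168 score.

168 score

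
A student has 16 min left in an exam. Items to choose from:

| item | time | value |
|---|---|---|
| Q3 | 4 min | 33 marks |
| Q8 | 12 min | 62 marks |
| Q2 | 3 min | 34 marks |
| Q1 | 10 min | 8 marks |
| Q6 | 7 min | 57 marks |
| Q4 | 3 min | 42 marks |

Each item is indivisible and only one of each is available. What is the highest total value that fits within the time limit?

133 marks

This is a 0/1 knapsack; check combinations near the capacity.
- Q2+Q6+Q4: time 3+7+3=13, value 34+57+42=133
- Q3+Q6+Q4: time 4+7+3=14, value 33+57+42=132
- Q3+Q2+Q6: time 4+3+7=14, value 33+34+57=124
- Q3+Q2+Q4: time 4+3+3=10, value 33+34+42=109
Best: 133 marks.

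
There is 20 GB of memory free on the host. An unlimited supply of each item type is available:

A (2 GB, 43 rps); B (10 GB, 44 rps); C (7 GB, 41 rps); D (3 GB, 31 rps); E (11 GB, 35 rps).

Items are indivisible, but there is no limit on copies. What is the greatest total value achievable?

430 rps

Best value-per-unit is A at 43/2, and filling with it alone uses memory 10×2=20. No mix of the others beats 10×43 = 430.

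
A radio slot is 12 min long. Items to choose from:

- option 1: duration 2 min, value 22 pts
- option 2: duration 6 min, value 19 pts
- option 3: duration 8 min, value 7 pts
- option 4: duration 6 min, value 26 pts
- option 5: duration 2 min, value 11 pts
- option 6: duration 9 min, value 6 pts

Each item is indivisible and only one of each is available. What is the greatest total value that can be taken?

59 pts

Check high-value combinations within 12 min:
- option 1+option 4+option 5: duration 2+6+2=10, value 22+26+11=59
- option 1+option 2+option 5: duration 2+6+2=10, value 22+19+11=52
- option 1+option 4: duration 2+6=8, value 22+26=48
- option 2+option 4: duration 6+6=12, value 19+26=45
- option 1+option 2: duration 2+6=8, value 22+19=41
Best: 59 pts.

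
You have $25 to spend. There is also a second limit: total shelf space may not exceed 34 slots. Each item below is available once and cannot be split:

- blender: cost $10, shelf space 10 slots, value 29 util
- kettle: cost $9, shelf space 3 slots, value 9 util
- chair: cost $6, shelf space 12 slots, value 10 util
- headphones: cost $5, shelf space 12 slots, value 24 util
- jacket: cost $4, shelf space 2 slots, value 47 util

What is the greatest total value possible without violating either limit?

Feasible sets respecting both limits:
- blender+headphones+jacket: cost 19, shelf space 24, value 100
- kettle+chair+headphones+jacket: cost 24, shelf space 29, value 90
- blender+chair+jacket: cost 20, shelf space 24, value 86
- blender+kettle+jacket: cost 23, shelf space 15, value 85
Best: 100 util.

100 util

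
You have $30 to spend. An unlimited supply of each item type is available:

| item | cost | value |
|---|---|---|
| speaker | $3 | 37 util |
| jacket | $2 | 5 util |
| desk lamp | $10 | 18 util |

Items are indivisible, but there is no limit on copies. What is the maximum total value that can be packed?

370 util

Best value-per-unit is speaker at 37/3, and filling with it alone uses cost 10×3=30. No mix of the others beats 10×37 = 370.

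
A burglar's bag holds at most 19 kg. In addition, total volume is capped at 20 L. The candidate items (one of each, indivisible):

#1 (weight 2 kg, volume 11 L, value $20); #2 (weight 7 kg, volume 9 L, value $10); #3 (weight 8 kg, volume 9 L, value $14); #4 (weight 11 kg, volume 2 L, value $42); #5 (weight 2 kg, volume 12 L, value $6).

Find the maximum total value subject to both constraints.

$62

Feasible sets respecting both limits:
- #1+#4: weight 13, volume 13, value 62
- #3+#4: weight 19, volume 11, value 56
- #2+#4: weight 18, volume 11, value 52
Best: $62.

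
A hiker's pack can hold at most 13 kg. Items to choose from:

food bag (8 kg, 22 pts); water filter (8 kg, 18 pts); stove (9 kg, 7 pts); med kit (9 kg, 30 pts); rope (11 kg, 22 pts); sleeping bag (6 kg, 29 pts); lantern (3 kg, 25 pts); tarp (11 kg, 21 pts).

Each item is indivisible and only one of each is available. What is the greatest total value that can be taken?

This is a 0/1 knapsack; check combinations near the capacity.
- med kit+lantern: weight 9+3=12, value 30+25=55
- sleeping bag+lantern: weight 6+3=9, value 29+25=54
- food bag+lantern: weight 8+3=11, value 22+25=47
Best: 55 pts.

55 pts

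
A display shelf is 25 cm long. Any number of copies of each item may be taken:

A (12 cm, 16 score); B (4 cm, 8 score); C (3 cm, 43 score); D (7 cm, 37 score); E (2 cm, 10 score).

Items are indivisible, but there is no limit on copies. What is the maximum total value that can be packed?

Best value-per-unit is C at 43/3, and filling with it alone uses length 8×3=24. No mix of the others beats 8×43 = 344.

344 score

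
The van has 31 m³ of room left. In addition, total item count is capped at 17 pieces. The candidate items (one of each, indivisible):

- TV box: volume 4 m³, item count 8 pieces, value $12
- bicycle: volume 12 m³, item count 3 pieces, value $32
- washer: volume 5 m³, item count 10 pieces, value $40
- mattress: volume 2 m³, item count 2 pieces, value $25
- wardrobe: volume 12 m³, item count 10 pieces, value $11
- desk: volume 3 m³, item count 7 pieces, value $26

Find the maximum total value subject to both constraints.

Feasible sets respecting both limits:
- bicycle+washer+mattress: volume 19, item count 15, value 97
- bicycle+mattress+desk: volume 17, item count 12, value 83
- bicycle+washer: volume 17, item count 13, value 72
- TV box+bicycle+mattress: volume 18, item count 13, value 69
Best: $97.

$97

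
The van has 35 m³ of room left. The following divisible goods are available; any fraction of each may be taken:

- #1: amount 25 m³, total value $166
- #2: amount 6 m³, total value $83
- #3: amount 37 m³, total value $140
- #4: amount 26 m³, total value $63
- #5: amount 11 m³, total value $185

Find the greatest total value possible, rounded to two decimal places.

Take in order of value per unit:
- #5 (185/11 per unit): all 11 → value 185, running total 185.00
- #2 (83/6 per unit): all 6 → value 83, running total 268.00
- #1 (166/25 per unit): 18 of 25 → value 18×166/25 = 119.5200, running total 387.52
Total 387.52.

387.52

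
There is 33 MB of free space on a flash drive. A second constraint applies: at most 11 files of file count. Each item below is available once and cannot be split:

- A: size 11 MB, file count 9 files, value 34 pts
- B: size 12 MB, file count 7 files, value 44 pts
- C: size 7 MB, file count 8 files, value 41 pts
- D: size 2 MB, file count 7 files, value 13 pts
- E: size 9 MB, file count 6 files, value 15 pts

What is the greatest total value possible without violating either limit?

Feasible sets respecting both limits:
- B: size 12, file count 7, value 44
- C: size 7, file count 8, value 41
- A: size 11, file count 9, value 34
Best: 44 pts.

44 pts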